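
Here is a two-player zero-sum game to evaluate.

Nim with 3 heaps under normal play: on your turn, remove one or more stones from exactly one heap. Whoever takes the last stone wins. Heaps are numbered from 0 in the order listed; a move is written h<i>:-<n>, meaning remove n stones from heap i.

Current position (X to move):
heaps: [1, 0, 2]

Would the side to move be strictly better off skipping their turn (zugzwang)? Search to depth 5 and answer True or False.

ply 1, X at (1,0,2) | h0:-1=-1→(0,0,2); h2:-1=+1→(1,0,1)*; h2:-2=-1→(1,0,0)
ply 2, O at (1,0,1) | h0:-1=-1→(0,0,1)*; h2:-1=-1→(1,0,0)
ply 3, X at (0,0,1) | h2:-1=+1→(0,0,0)*
ply 4: (0,0,0) is terminal -1 (O); from (1,0,2) depth 5
if X skipped the turn, O would face:
~ ply 1, O at (1,0,2) | h0:-1=-1→(0,0,2); h2:-1=+1→(1,0,1)*; h2:-2=-1→(1,0,0)
~ ply 2, X at (1,0,1) | h0:-1=-1→(0,0,1)*; h2:-1=-1→(1,0,0)
~ ply 3, O at (0,0,1) | h2:-1=+1→(0,0,0)*
~ ply 4: (0,0,0) is terminal -1 (X); from (1,0,2) depth 5
compare (X): move=+1 vs pass=-1

zugzwang((1,0,2), X) = False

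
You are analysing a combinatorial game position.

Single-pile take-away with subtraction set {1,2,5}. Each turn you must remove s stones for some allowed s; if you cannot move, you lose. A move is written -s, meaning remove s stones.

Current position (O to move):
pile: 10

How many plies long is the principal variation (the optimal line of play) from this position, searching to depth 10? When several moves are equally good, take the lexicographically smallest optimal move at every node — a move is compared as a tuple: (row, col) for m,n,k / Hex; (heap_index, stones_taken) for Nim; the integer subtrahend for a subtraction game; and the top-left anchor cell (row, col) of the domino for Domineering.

PV length from [10]: 7 plies

[10] O move#1: -1:+1/9*, -2:-1/8, -5:-1/5
[9] X move#2: -1:-1/8*, -2:-1/7, -5:-1/4
[8] O move#3: -1:-1/7, -2:+1/6*, -5:+1/3
[6] X move#4: -1:-1/5*, -2:-1/4, -5:-1/1
[5] O move#5: -1:-1/4, -2:+1/3*, -5:+1/0
[3] X move#6: -1:-1/2*, -2:-1/1
[2] O move#7: -1:-1/1, -2:+1/0*
[0] end (terminal -1, X#8); searched 10 to 10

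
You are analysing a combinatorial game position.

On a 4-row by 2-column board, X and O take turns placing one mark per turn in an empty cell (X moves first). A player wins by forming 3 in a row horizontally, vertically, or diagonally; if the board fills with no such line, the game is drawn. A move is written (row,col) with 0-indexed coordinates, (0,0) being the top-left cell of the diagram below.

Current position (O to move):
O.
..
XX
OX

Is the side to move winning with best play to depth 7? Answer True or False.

[O./../XX/OX] O move#1: (0,1):-1/OO/../XX/OX, (1,0):-1/O./O./XX/OX, (1,1):+0/O./.O/XX/OX*
[O./.O/XX/OX] X move#2: (0,1):+0/OX/.O/XX/OX*, (1,0):+0/O./XO/XX/OX
[OX/.O/XX/OX] O move#3: (1,0):+0/OX/OO/XX/OX*
[OX/OO/XX/OX] end (terminal +0, X#4); searched O./../XX/OX to 7

O winning at [O./../XX/OX]: False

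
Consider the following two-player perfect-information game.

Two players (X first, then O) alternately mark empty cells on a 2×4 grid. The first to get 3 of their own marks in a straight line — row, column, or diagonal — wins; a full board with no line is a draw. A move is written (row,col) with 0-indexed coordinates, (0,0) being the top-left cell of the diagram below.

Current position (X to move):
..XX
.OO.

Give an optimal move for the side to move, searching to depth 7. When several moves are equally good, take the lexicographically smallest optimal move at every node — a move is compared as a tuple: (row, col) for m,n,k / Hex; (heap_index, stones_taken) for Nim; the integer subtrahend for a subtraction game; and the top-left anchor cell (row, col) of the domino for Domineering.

[..XX/.OO.] X move#1: (0,0):-1/X.XX/.OO., (0,1):+1/.XXX/.OO.*, (1,0):-1/..XX/XOO., (1,3):-1/..XX/.OOX
[.XXX/.OO.] end (terminal -1, O#2); searched ..XX/.OO. to 7

X's best at [..XX/.OO.]: (0,1)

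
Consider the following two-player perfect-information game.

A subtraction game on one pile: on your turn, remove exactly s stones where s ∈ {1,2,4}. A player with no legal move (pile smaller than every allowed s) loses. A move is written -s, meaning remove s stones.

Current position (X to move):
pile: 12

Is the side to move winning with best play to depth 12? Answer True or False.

[12] X move#1: -1:-1/11*, -2:-1/10, -4:-1/8
[11] O move#2: -1:-1/10, -2:+1/9*, -4:-1/7
[9] X move#3: -1:-1/8*, -2:-1/7, -4:-1/5
[8] O move#4: -1:-1/7, -2:+1/6*, -4:-1/4
[6] X move#5: -1:-1/5*, -2:-1/4, -4:-1/2
[5] O move#6: -1:-1/4, -2:+1/3*, -4:-1/1
[3] X move#7: -1:-1/2*, -2:-1/1
[2] O move#8: -1:-1/1, -2:+1/0*
[0] end (terminal -1, X#9); searched 12 to 12

X winning at [12]: False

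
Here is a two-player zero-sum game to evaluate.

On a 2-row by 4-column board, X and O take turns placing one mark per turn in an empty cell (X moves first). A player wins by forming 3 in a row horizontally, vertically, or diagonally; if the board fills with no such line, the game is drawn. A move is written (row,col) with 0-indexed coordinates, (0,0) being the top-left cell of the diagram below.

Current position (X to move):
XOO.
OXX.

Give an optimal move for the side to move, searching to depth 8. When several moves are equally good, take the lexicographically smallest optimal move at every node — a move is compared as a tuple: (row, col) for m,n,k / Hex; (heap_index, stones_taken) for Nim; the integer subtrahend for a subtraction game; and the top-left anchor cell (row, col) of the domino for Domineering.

ply 1, X at XOO./OXX. | (0,3)=+0→XOOX/OXX.; (1,3)=+1→XOO./OXXX*
ply 2: XOO./OXXX is terminal -1 (O); from XOO./OXX. depth 8

X's best at [XOO./OXX.]: (1,3)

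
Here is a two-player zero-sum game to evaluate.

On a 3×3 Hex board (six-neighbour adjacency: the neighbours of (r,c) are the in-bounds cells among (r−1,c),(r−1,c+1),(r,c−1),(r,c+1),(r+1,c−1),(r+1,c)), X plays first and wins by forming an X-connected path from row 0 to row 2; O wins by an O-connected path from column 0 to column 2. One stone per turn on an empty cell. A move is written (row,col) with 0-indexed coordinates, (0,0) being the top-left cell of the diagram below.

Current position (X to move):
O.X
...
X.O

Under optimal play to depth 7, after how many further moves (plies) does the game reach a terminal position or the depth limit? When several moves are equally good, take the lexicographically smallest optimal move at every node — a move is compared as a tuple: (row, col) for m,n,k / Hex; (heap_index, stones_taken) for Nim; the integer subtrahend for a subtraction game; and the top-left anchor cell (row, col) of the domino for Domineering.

PV length from [O.X/.../X.O]: 3 plies

p1 X@[O.X/.../X.O]: (0,1)[OXX/.../X.O]+1* (1,0)[O.X/X../X.O]+1 (1,1)[O.X/.X./X.O]+1 (1,2)[O.X/..X/X.O]+1 (2,1)[O.X/.../XXO]+1
p2 O@[OXX/.../X.O]: (1,0)[OXX/O../X.O]-1* (1,1)[OXX/.O./X.O]-1 (1,2)[OXX/..O/X.O]-1 (2,1)[OXX/.../XOO]-1
p3 X@[OXX/O../X.O]: (1,1)[OXX/OX./X.O]+1* (1,2)[OXX/O.X/X.O]+1 (2,1)[OXX/O../XXO]+1
p4 O@[OXX/OX./X.O] terminal -1; root [O.X/.../X.O] d7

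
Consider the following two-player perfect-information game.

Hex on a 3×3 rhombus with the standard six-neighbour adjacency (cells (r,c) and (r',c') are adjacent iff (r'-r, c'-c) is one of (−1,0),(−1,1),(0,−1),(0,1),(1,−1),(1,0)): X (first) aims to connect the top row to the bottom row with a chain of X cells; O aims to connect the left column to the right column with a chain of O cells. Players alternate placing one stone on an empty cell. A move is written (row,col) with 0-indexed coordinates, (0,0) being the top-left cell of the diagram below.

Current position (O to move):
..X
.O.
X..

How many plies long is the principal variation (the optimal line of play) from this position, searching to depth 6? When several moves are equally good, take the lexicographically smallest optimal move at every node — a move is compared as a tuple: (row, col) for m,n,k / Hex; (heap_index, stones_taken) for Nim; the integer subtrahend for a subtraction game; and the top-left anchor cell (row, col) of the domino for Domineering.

ply 1, O at ..X/.O./X.. | (0,0)=-1→O.X/.O./X..*; (0,1)=-1→.OX/.O./X..; (1,0)=-1→..X/OO./X..; (1,2)=-1→..X/.OO/X..; (2,1)=-1→..X/.O./XO.; (2,2)=-1→..X/.O./X.O
ply 2, X at O.X/.O./X.. | (0,1)=+1→OXX/.O./X..*; (1,0)=+1→O.X/XO./X..; (1,2)=+1→O.X/.OX/X..; (2,1)=-1→O.X/.O./XX.; (2,2)=-1→O.X/.O./X.X
ply 3, O at OXX/.O./X.. | (1,0)=-1→OXX/OO./X..*; (1,2)=-1→OXX/.OO/X..; (2,1)=-1→OXX/.O./XO.; (2,2)=-1→OXX/.O./X.O
ply 4, X at OXX/OO./X.. | (1,2)=+1→OXX/OOX/X..*; (2,1)=-1→OXX/OO./XX.; (2,2)=-1→OXX/OO./X.X
ply 5, O at OXX/OOX/X.. | (2,1)=-1→OXX/OOX/XO.*; (2,2)=-1→OXX/OOX/X.O
ply 6, X at OXX/OOX/XO. | (2,2)=+1→OXX/OOX/XOX*
ply 7: OXX/OOX/XOX is terminal -1 (O); from ..X/.O./X.. depth 6

PV length from [..X/.O./X..]: 6 plies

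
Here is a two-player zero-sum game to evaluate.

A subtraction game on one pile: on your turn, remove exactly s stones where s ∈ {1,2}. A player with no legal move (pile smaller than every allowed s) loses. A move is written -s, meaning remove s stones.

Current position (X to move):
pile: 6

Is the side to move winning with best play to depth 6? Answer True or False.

[6] X move#1: -1:-1/5*, -2:-1/4
[5] O move#2: -1:-1/4, -2:+1/3*
[3] X move#3: -1:-1/2*, -2:-1/1
[2] O move#4: -1:-1/1, -2:+1/0*
[0] end (terminal -1, X#5); searched 6 to 6

X winning at [6]: False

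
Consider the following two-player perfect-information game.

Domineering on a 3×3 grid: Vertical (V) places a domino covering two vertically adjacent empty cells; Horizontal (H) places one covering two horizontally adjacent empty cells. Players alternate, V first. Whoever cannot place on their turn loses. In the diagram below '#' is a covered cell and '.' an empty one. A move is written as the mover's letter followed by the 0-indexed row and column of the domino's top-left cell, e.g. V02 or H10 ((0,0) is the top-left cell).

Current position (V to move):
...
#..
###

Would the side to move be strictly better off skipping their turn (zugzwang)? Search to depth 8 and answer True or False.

[.../#../###] V move#1: V01:+1/.#./##./###*, V02:-1/..#/#.#/###
[.#./##./###] end (terminal -1, H#2); searched .../#../### to 8
pass branch (H moves first from the same position):
  | [.../#../###] H move#1: H00:-1/##./#../###, H01:+1/.##/#../###*, H11:+1/.../###/###
  | [.##/#../###] end (terminal -1, V#2); searched .../#../### to 8
V moving scores +1; V passing scores -1

zugzwang(.../#../###, V) = False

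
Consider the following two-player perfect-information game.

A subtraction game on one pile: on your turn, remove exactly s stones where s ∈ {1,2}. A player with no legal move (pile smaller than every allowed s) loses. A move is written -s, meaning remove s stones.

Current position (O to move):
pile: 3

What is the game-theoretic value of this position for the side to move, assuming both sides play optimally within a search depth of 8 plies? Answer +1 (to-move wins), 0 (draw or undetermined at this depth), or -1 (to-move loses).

p1 O@[3]: -1[2]-1* -2[1]-1
p2 X@[2]: -1[1]-1 -2[0]+1*
p3 O@[0] terminal -1; root [3] d8

value(3, O) = -1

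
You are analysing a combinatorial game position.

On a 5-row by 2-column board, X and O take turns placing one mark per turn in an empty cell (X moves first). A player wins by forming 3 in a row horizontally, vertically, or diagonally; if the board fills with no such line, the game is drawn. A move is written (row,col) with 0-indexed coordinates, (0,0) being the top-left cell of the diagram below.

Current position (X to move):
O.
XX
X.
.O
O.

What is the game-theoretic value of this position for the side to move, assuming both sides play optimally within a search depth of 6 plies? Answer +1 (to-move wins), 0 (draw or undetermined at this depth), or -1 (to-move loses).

ply 1, X at O./XX/X./.O/O. | (0,1)=+1→OX/XX/X./.O/O.*; (2,1)=+1→O./XX/XX/.O/O.; (3,0)=+1→O./XX/X./XO/O.; (4,1)=+0→O./XX/X./.O/OX
ply 2, O at OX/XX/X./.O/O. | (2,1)=-1→OX/XX/XO/.O/O.*; (3,0)=-1→OX/XX/X./OO/O.; (4,1)=-1→OX/XX/X./.O/OO
ply 3, X at OX/XX/XO/.O/O. | (3,0)=+1→OX/XX/XO/XO/O.*; (4,1)=+0→OX/XX/XO/.O/OX
ply 4: OX/XX/XO/XO/O. is terminal -1 (O); from O./XX/X./.O/O. depth 6

value(O./XX/X./.O/O., X) = +1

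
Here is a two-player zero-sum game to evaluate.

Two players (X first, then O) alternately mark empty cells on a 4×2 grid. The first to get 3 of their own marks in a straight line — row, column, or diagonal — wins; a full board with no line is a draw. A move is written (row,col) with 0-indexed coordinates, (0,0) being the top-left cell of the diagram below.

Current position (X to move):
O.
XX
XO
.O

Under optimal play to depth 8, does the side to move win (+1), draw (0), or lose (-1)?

[O./XX/XO/.O] X move#1: (0,1):+0/OX/XX/XO/.O, (3,0):+1/O./XX/XO/XO*
[O./XX/XO/XO] end (terminal -1, O#2); searched O./XX/XO/.O to 8

value(O./XX/XO/.O, X) = +1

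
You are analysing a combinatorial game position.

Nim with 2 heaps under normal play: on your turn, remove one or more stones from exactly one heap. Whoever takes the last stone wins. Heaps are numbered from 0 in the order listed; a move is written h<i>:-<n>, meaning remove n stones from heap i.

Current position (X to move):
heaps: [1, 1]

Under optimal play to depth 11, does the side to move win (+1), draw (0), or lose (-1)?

[(1,1)] X move#1: h0:-1:-1/(0,1)*, h1:-1:-1/(1,0)
[(0,1)] O move#2: h1:-1:+1/(0,0)*
[(0,0)] end (terminal -1, X#3); searched (1,1) to 11

value((1,1), X) = -1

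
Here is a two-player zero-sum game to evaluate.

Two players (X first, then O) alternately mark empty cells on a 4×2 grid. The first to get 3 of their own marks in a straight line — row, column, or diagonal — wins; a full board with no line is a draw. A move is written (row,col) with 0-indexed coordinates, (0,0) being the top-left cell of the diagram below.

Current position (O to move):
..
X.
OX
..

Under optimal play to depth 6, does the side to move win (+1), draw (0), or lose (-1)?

[../X./OX/..] O move#1: (0,0):-1/O./X./OX/.., (0,1):+0/.O/X./OX/..*, (1,1):+0/../XO/OX/.., (3,0):-1/../X./OX/O., (3,1):+0/../X./OX/.O
[.O/X./OX/..] X move#2: (0,0):+0/XO/X./OX/..*, (1,1):+0/.O/XX/OX/.., (3,0):+0/.O/X./OX/X., (3,1):+0/.O/X./OX/.X
[XO/X./OX/..] O move#3: (1,1):+0/XO/XO/OX/..*, (3,0):+0/XO/X./OX/O., (3,1):+0/XO/X./OX/.O
[XO/XO/OX/..] X move#4: (3,0):+0/XO/XO/OX/X.*, (3,1):+0/XO/XO/OX/.X
[XO/XO/OX/X.] O move#5: (3,1):+0/XO/XO/OX/XO*
[XO/XO/OX/XO] end (terminal +0, X#6); searched ../X./OX/.. to 6

value(../X./OX/.., O) = 0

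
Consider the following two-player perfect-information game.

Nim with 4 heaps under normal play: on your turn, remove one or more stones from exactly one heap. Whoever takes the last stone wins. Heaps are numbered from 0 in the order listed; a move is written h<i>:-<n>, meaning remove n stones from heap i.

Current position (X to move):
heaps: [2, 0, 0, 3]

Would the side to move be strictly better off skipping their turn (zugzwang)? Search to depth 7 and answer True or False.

zugzwang((2,0,0,3), X) = False

p1 X@[(2,0,0,3)]: h0:-1[(1,0,0,3)]-1 h0:-2[(0,0,0,3)]-1 h3:-1[(2,0,0,2)]+1* h3:-2[(2,0,0,1)]-1 h3:-3[(2,0,0,0)]-1
p2 O@[(2,0,0,2)]: h0:-1[(1,0,0,2)]-1* h0:-2[(0,0,0,2)]-1 h3:-1[(2,0,0,1)]-1 h3:-2[(2,0,0,0)]-1
p3 X@[(1,0,0,2)]: h0:-1[(0,0,0,2)]-1 h3:-1[(1,0,0,1)]+1* h3:-2[(1,0,0,0)]-1
p4 O@[(1,0,0,1)]: h0:-1[(0,0,0,1)]-1* h3:-1[(1,0,0,0)]-1
p5 X@[(0,0,0,1)]: h3:-1[(0,0,0,0)]+1*
p6 O@[(0,0,0,0)] terminal -1; root [(2,0,0,3)] d7
pass branch (O moves first from the same position):
  | p1 O@[(2,0,0,3)]: h0:-1[(1,0,0,3)]-1 h0:-2[(0,0,0,3)]-1 h3:-1[(2,0,0,2)]+1* h3:-2[(2,0,0,1)]-1 h3:-3[(2,0,0,0)]-1
  | p2 X@[(2,0,0,2)]: h0:-1[(1,0,0,2)]-1* h0:-2[(0,0,0,2)]-1 h3:-1[(2,0,0,1)]-1 h3:-2[(2,0,0,0)]-1
  | p3 O@[(1,0,0,2)]: h0:-1[(0,0,0,2)]-1 h3:-1[(1,0,0,1)]+1* h3:-2[(1,0,0,0)]-1
  | p4 X@[(1,0,0,1)]: h0:-1[(0,0,0,1)]-1* h3:-1[(1,0,0,0)]-1
  | p5 O@[(0,0,0,1)]: h3:-1[(0,0,0,0)]+1*
  | p6 X@[(0,0,0,0)] terminal -1; root [(2,0,0,3)] d7
X moving scores +1; X passing scores -1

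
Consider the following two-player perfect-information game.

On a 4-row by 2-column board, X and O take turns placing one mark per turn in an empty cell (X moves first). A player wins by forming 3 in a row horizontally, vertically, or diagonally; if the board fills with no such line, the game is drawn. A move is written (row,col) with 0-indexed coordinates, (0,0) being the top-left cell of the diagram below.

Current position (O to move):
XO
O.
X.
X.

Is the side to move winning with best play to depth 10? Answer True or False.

[XO/O./X./X.] O move#1: (1,1):+0/XO/OO/X./X.*, (2,1):+0/XO/O./XO/X., (3,1):+0/XO/O./X./XO
[XO/OO/X./X.] X move#2: (2,1):+0/XO/OO/XX/X.*, (3,1):-1/XO/OO/X./XX
[XO/OO/XX/X.] O move#3: (3,1):+0/XO/OO/XX/XO*
[XO/OO/XX/XO] end (terminal +0, X#4); searched XO/O./X./X. to 10

O winning at [XO/O./X./X.]: False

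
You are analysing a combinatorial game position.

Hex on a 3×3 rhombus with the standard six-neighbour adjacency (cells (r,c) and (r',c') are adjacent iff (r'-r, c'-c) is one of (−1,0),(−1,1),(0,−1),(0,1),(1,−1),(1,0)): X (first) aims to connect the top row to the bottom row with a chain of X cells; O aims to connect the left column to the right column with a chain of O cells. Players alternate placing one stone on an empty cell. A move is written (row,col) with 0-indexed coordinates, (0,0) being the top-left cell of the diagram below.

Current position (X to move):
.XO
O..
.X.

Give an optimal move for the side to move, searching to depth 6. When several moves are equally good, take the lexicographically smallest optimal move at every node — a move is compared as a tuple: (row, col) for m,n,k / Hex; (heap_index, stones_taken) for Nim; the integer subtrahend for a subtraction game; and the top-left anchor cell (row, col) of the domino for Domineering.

[.XO/O../.X.] X move#1: (0,0):-1/XXO/O../.X., (1,1):+1/.XO/OX./.X.*, (1,2):-1/.XO/O.X/.X., (2,0):-1/.XO/O../XX., (2,2):-1/.XO/O../.XX
[.XO/OX./.X.] end (terminal -1, O#2); searched .XO/O../.X. to 6

X's best at [.XO/O../.X.]: (1,1)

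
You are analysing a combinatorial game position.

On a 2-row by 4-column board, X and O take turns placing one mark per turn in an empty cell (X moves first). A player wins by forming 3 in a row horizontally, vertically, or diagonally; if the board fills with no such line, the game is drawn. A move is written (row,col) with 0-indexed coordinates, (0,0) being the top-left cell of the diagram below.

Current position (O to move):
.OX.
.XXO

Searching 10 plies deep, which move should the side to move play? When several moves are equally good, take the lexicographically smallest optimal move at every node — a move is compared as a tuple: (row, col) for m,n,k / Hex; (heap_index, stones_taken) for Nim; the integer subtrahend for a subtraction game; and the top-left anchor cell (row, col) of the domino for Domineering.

p1 O@[.OX./.XXO]: (0,0)[OOX./.XXO]-1 (0,3)[.OXO/.XXO]-1 (1,0)[.OX./OXXO]+0*
p2 X@[.OX./OXXO]: (0,0)[XOX./OXXO]+0* (0,3)[.OXX/OXXO]+0
p3 O@[XOX./OXXO]: (0,3)[XOXO/OXXO]+0*
p4 X@[XOXO/OXXO] terminal +0; root [.OX./.XXO] d10

O's best at [.OX./.XXO]: (1,0)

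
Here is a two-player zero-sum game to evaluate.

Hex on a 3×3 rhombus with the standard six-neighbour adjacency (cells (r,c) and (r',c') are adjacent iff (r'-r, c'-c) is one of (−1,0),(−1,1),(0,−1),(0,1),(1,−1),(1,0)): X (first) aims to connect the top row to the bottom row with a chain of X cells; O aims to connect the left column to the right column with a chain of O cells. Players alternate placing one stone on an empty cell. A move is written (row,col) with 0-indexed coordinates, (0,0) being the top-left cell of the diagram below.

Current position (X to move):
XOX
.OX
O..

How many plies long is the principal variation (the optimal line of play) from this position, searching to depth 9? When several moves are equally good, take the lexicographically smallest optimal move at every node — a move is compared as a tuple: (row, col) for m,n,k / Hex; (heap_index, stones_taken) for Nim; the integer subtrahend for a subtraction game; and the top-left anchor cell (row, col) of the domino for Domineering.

PV length from [XOX/.OX/O..]: 3 plies

p1 X@[XOX/.OX/O..]: (1,0)[XOX/XOX/O..]+1* (2,1)[XOX/.OX/OX.]+1 (2,2)[XOX/.OX/O.X]+1
p2 O@[XOX/XOX/O..]: (2,1)[XOX/XOX/OO.]-1* (2,2)[XOX/XOX/O.O]-1
p3 X@[XOX/XOX/OO.]: (2,2)[XOX/XOX/OOX]+1*
p4 O@[XOX/XOX/OOX] terminal -1; root [XOX/.OX/O..] d9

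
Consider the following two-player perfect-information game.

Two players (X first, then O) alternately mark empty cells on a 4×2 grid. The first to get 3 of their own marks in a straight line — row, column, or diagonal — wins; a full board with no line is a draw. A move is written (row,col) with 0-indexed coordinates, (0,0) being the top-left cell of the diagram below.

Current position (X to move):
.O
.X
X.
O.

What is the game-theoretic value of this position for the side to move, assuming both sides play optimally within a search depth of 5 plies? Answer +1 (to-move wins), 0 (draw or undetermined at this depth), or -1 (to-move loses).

[.O/.X/X./O.] X move#1: (0,0):+0/XO/.X/X./O.*, (1,0):+0/.O/XX/X./O., (2,1):+0/.O/.X/XX/O., (3,1):+0/.O/.X/X./OX
[XO/.X/X./O.] O move#2: (1,0):+0/XO/OX/X./O.*, (2,1):-1/XO/.X/XO/O., (3,1):-1/XO/.X/X./OO
[XO/OX/X./O.] X move#3: (2,1):+0/XO/OX/XX/O.*, (3,1):+0/XO/OX/X./OX
[XO/OX/XX/O.] O move#4: (3,1):+0/XO/OX/XX/OO*
[XO/OX/XX/OO] end (terminal +0, X#5); searched .O/.X/X./O. to 5

value(.O/.X/X./O., X) = 0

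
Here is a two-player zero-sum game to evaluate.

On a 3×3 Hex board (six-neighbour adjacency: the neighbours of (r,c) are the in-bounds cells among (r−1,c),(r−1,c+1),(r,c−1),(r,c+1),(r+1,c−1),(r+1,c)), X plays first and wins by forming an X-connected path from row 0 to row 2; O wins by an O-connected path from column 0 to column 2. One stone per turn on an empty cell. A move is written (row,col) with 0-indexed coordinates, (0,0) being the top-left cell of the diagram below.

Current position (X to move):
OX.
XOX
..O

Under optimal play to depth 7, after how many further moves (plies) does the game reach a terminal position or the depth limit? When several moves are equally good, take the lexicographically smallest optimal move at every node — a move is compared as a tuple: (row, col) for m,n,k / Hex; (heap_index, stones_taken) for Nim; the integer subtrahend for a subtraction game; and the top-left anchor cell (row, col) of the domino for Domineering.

p1 X@[OX./XOX/..O]: (0,2)[OXX/XOX/..O]+1* (2,0)[OX./XOX/X.O]+1 (2,1)[OX./XOX/.XO]+1
p2 O@[OXX/XOX/..O]: (2,0)[OXX/XOX/O.O]-1* (2,1)[OXX/XOX/.OO]-1
p3 X@[OXX/XOX/O.O]: (2,1)[OXX/XOX/OXO]+1*
p4 O@[OXX/XOX/OXO] terminal -1; root [OX./XOX/..O] d7

PV length from [OX./XOX/..O]: 3 plies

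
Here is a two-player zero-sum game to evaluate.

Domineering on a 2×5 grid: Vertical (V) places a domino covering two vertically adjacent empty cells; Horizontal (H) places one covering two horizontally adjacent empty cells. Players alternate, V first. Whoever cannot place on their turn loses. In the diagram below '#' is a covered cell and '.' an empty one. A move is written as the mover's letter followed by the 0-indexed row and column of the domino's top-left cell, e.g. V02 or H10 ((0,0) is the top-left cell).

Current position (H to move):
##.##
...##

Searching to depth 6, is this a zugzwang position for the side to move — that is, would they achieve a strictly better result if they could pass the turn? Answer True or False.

zugzwang(##.##/...##, H) = False

p1 H@[##.##/...##]: H10[##.##/##.##]-1 H11[##.##/.####]+1*
p2 V@[##.##/.####] terminal -1; root [##.##/...##] d6
suppose H passes — search the same position with V to move:
pass> p1 V@[##.##/...##]: V02[#####/..###]-1*
pass> p2 H@[#####/..###]: H10[#####/#####]+1*
pass> p3 V@[#####/#####] terminal -1; root [##.##/...##] d6
for H: play +1, pass +1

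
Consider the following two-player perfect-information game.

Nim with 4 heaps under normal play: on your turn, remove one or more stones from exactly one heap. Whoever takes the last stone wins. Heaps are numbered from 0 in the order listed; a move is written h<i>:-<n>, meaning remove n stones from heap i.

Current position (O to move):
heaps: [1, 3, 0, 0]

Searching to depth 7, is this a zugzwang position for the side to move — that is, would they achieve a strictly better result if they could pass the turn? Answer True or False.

ply 1, O at (1,3,0,0) | h0:-1=-1→(0,3,0,0); h1:-1=-1→(1,2,0,0); h1:-2=+1→(1,1,0,0)*; h1:-3=-1→(1,0,0,0)
ply 2, X at (1,1,0,0) | h0:-1=-1→(0,1,0,0)*; h1:-1=-1→(1,0,0,0)
ply 3, O at (0,1,0,0) | h1:-1=+1→(0,0,0,0)*
ply 4: (0,0,0,0) is terminal -1 (X); from (1,3,0,0) depth 7
pass branch (X moves first from the same position):
  | ply 1, X at (1,3,0,0) | h0:-1=-1→(0,3,0,0); h1:-1=-1→(1,2,0,0); h1:-2=+1→(1,1,0,0)*; h1:-3=-1→(1,0,0,0)
  | ply 2, O at (1,1,0,0) | h0:-1=-1→(0,1,0,0)*; h1:-1=-1→(1,0,0,0)
  | ply 3, X at (0,1,0,0) | h1:-1=+1→(0,0,0,0)*
  | ply 4: (0,0,0,0) is terminal -1 (O); from (1,3,0,0) depth 7
O moving scores +1; O passing scores -1

zugzwang((1,3,0,0), O) = False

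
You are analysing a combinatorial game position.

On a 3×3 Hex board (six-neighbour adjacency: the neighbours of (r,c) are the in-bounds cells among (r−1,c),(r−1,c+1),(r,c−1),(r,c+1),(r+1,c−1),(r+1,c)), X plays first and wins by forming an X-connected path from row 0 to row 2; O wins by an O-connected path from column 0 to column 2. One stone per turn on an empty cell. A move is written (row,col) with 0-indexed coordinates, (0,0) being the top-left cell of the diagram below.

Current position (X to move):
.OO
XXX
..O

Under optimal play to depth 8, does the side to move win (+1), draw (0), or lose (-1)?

value(.OO/XXX/..O, X) = +1

p1 X@[.OO/XXX/..O]: (0,0)[XOO/XXX/..O]+1* (2,0)[.OO/XXX/X.O]-1 (2,1)[.OO/XXX/.XO]-1
p2 O@[XOO/XXX/..O]: (2,0)[XOO/XXX/O.O]-1* (2,1)[XOO/XXX/.OO]-1
p3 X@[XOO/XXX/O.O]: (2,1)[XOO/XXX/OXO]+1*
p4 O@[XOO/XXX/OXO] terminal -1; root [.OO/XXX/..O] d8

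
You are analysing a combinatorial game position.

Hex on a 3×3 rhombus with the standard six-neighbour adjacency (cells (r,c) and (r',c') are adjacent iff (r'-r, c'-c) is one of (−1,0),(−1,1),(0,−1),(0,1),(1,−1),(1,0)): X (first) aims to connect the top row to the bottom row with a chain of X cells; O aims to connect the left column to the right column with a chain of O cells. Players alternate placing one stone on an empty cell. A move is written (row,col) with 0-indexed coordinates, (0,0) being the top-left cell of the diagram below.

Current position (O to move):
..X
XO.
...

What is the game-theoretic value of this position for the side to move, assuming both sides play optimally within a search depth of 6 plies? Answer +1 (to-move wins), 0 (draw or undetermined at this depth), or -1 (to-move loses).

value(..X/XO./..., O) = -1

ply 1, O at ..X/XO./... | (0,0)=-1→O.X/XO./...*; (0,1)=-1→.OX/XO./...; (1,2)=-1→..X/XOO/...; (2,0)=-1→..X/XO./O..; (2,1)=-1→..X/XO./.O.; (2,2)=-1→..X/XO./..O
ply 2, X at O.X/XO./... | (0,1)=+1→OXX/XO./...*; (1,2)=+1→O.X/XOX/...; (2,0)=+1→O.X/XO./X..; (2,1)=-1→O.X/XO./.X.; (2,2)=-1→O.X/XO./..X
ply 3, O at OXX/XO./... | (1,2)=-1→OXX/XOO/...*; (2,0)=-1→OXX/XO./O..; (2,1)=-1→OXX/XO./.O.; (2,2)=-1→OXX/XO./..O
ply 4, X at OXX/XOO/... | (2,0)=+1→OXX/XOO/X..*; (2,1)=-1→OXX/XOO/.X.; (2,2)=-1→OXX/XOO/..X
ply 5: OXX/XOO/X.. is terminal -1 (O); from ..X/XO./... depth 6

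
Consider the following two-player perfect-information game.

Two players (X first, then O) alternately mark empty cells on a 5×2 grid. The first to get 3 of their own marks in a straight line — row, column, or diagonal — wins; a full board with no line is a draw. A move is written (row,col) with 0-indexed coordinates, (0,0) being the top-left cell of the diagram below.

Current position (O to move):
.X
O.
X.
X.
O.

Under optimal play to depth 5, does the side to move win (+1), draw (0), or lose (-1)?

[.X/O./X./X./O.] O move#1: (0,0):+0/OX/O./X./X./O.*, (1,1):+0/.X/OO/X./X./O., (2,1):+0/.X/O./XO/X./O., (3,1):+0/.X/O./X./XO/O., (4,1):+0/.X/O./X./X./OO
[OX/O./X./X./O.] X move#2: (1,1):+0/OX/OX/X./X./O.*, (2,1):+0/OX/O./XX/X./O., (3,1):+0/OX/O./X./XX/O., (4,1):+0/OX/O./X./X./OX
[OX/OX/X./X./O.] O move#3: (2,1):+0/OX/OX/XO/X./O.*, (3,1):-1/OX/OX/X./XO/O., (4,1):-1/OX/OX/X./X./OO
[OX/OX/XO/X./O.] X move#4: (3,1):+0/OX/OX/XO/XX/O.*, (4,1):+0/OX/OX/XO/X./OX
[OX/OX/XO/XX/O.] O move#5: (4,1):+0/OX/OX/XO/XX/OO*
[OX/OX/XO/XX/OO] end (terminal +0, X#6); searched .X/O./X./X./O. to 5

value(.X/O./X./X./O., O) = 0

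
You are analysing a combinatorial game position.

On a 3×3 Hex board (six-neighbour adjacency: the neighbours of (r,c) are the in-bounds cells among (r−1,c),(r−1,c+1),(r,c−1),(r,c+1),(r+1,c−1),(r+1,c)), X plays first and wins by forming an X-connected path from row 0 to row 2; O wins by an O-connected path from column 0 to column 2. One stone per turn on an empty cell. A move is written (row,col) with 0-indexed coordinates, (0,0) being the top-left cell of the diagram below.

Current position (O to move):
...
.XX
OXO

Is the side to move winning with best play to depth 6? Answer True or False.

O winning at [.../.XX/OXO]: False

[.../.XX/OXO] O move#1: (0,0):-1/O../.XX/OXO*, (0,1):-1/.O./.XX/OXO, (0,2):-1/..O/.XX/OXO, (1,0):-1/.../OXX/OXO
[O../.XX/OXO] X move#2: (0,1):+1/OX./.XX/OXO*, (0,2):+1/O.X/.XX/OXO, (1,0):+1/O../XXX/OXO
[OX./.XX/OXO] end (terminal -1, O#3); searched .../.XX/OXO to 6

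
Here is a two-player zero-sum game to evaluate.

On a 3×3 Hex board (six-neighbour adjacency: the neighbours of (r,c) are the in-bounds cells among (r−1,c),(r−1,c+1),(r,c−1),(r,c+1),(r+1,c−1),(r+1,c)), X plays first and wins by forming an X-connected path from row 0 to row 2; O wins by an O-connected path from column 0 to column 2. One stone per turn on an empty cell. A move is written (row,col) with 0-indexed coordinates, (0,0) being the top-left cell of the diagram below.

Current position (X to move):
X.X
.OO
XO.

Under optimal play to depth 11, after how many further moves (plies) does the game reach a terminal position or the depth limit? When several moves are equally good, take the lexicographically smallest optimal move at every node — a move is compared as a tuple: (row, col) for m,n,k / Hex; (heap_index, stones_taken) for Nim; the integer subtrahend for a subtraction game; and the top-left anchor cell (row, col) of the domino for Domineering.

PV length from [X.X/.OO/XO.]: 1 ply

p1 X@[X.X/.OO/XO.]: (0,1)[XXX/.OO/XO.]-1 (1,0)[X.X/XOO/XO.]+1* (2,2)[X.X/.OO/XOX]-1
p2 O@[X.X/XOO/XO.] terminal -1; root [X.X/.OO/XO.] d11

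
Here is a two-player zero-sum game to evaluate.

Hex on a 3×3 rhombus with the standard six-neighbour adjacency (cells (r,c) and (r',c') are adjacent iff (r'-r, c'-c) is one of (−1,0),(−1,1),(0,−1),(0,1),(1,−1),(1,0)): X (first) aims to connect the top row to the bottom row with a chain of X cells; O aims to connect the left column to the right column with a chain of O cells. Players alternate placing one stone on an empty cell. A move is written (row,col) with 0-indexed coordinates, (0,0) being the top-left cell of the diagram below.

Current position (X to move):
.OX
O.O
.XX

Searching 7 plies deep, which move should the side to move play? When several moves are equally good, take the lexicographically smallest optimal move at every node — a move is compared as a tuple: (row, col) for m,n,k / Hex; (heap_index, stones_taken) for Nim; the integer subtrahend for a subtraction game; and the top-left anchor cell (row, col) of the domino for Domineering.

ply 1, X at .OX/O.O/.XX | (0,0)=-1→XOX/O.O/.XX; (1,1)=+1→.OX/OXO/.XX*; (2,0)=-1→.OX/O.O/XXX
ply 2: .OX/OXO/.XX is terminal -1 (O); from .OX/O.O/.XX depth 7

X's best at [.OX/O.O/.XX]: (1,1)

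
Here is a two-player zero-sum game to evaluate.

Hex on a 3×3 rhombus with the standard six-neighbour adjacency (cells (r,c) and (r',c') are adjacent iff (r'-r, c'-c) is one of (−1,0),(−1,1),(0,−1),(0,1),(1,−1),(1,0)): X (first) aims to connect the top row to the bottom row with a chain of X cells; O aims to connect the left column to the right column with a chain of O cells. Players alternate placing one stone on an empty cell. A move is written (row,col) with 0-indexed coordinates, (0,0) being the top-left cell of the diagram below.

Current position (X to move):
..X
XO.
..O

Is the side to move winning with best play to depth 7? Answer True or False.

X winning at [..X/XO./..O]: True

ply 1, X at ..X/XO./..O | (0,0)=-1→X.X/XO./..O; (0,1)=-1→.XX/XO./..O; (1,2)=+1→..X/XOX/..O*; (2,0)=+1→..X/XO./X.O; (2,1)=+1→..X/XO./.XO
ply 2, O at ..X/XOX/..O | (0,0)=-1→O.X/XOX/..O*; (0,1)=-1→.OX/XOX/..O; (2,0)=-1→..X/XOX/O.O; (2,1)=-1→..X/XOX/.OO
ply 3, X at O.X/XOX/..O | (0,1)=+1→OXX/XOX/..O*; (2,0)=+1→O.X/XOX/X.O; (2,1)=+1→O.X/XOX/.XO
ply 4, O at OXX/XOX/..O | (2,0)=-1→OXX/XOX/O.O*; (2,1)=-1→OXX/XOX/.OO
ply 5, X at OXX/XOX/O.O | (2,1)=+1→OXX/XOX/OXO*
ply 6: OXX/XOX/OXO is terminal -1 (O); from ..X/XO./..O depth 7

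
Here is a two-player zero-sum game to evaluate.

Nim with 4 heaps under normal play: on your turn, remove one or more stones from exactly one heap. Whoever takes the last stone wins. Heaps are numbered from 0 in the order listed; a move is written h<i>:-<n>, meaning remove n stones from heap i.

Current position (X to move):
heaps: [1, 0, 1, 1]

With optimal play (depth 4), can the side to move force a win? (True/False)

X winning at [(1,0,1,1)]: True

p1 X@[(1,0,1,1)]: h0:-1[(0,0,1,1)]+1* h2:-1[(1,0,0,1)]+1 h3:-1[(1,0,1,0)]+1
p2 O@[(0,0,1,1)]: h2:-1[(0,0,0,1)]-1* h3:-1[(0,0,1,0)]-1
p3 X@[(0,0,0,1)]: h3:-1[(0,0,0,0)]+1*
p4 O@[(0,0,0,0)] terminal -1; root [(1,0,1,1)] d4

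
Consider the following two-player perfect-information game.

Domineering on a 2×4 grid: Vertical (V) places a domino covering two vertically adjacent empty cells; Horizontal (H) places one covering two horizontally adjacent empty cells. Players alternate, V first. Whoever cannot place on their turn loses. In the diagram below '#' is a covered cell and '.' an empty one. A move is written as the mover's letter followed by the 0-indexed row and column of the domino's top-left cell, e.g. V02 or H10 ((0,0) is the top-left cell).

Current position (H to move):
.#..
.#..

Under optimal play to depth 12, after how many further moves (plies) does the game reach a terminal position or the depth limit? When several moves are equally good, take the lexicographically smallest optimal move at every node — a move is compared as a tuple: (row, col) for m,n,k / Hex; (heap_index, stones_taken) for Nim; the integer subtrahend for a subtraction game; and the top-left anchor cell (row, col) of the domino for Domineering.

PV length from [.#../.#..]: 3 plies

p1 H@[.#../.#..]: H02[.###/.#..]+1* H12[.#../.###]+1
p2 V@[.###/.#..]: V00[####/##..]-1*
p3 H@[####/##..]: H12[####/####]+1*
p4 V@[####/####] terminal -1; root [.#../.#..] d12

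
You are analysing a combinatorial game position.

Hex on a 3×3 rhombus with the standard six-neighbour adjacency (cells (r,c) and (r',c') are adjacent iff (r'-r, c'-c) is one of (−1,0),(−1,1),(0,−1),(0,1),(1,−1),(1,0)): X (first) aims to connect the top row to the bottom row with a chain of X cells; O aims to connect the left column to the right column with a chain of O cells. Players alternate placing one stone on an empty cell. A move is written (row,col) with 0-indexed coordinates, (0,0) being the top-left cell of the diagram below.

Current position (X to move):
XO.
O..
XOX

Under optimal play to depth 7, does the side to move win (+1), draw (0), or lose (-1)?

ply 1, X at XO./O../XOX | (0,2)=+1→XOX/O../XOX*; (1,1)=-1→XO./OX./XOX; (1,2)=-1→XO./O.X/XOX
ply 2, O at XOX/O../XOX | (1,1)=-1→XOX/OO./XOX*; (1,2)=-1→XOX/O.O/XOX
ply 3, X at XOX/OO./XOX | (1,2)=+1→XOX/OOX/XOX*
ply 4: XOX/OOX/XOX is terminal -1 (O); from XO./O../XOX depth 7

value(XO./O../XOX, X) = +1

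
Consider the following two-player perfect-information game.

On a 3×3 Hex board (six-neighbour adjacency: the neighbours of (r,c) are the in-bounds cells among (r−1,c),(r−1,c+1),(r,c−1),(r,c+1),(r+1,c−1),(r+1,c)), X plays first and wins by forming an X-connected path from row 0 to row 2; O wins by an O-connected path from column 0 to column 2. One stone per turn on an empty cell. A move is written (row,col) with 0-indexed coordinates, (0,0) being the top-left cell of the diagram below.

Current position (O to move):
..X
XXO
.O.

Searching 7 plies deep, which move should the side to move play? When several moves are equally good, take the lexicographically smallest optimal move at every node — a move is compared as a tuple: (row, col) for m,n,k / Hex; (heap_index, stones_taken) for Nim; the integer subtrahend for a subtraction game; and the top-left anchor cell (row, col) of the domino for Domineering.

ply 1, O at ..X/XXO/.O. | (0,0)=-1→O.X/XXO/.O.; (0,1)=-1→.OX/XXO/.O.; (2,0)=+1→..X/XXO/OO.*; (2,2)=-1→..X/XXO/.OO
ply 2: ..X/XXO/OO. is terminal -1 (X); from ..X/XXO/.O. depth 7

O's best at [..X/XXO/.O.]: (2,0)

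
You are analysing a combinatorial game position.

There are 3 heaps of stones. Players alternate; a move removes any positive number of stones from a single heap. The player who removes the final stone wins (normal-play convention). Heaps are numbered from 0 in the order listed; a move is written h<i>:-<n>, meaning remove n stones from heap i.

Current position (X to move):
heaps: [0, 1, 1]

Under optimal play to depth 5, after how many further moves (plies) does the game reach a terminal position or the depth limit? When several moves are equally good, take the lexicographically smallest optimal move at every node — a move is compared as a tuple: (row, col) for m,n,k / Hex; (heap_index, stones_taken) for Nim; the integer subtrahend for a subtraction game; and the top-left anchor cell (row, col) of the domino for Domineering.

PV length from [(0,1,1)]: 2 plies

p1 X@[(0,1,1)]: h1:-1[(0,0,1)]-1* h2:-1[(0,1,0)]-1
p2 O@[(0,0,1)]: h2:-1[(0,0,0)]+1*
p3 X@[(0,0,0)] terminal -1; root [(0,1,1)] d5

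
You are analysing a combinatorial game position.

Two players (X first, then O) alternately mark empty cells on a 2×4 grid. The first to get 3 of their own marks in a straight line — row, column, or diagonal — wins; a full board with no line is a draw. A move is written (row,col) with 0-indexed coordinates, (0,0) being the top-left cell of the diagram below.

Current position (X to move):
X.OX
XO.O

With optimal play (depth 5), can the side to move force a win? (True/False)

ply 1, X at X.OX/XO.O | (0,1)=-1→XXOX/XO.O; (1,2)=+0→X.OX/XOXO*
ply 2, O at X.OX/XOXO | (0,1)=+0→XOOX/XOXO*
ply 3: XOOX/XOXO is terminal +0 (X); from X.OX/XO.O depth 5

X winning at [X.OX/XO.O]: False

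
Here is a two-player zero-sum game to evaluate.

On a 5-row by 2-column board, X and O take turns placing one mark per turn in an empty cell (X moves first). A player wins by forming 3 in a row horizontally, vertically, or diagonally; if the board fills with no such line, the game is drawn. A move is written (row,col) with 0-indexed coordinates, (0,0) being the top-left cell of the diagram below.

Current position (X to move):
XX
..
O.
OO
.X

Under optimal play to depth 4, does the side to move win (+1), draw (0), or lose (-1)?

[XX/../O./OO/.X] X move#1: (1,0):-1/XX/X./O./OO/.X*, (1,1):-1/XX/.X/O./OO/.X, (2,1):-1/XX/../OX/OO/.X, (4,0):-1/XX/../O./OO/XX
[XX/X./O./OO/.X] O move#2: (1,1):+1/XX/XO/O./OO/.X*, (2,1):+1/XX/X./OO/OO/.X, (4,0):+1/XX/X./O./OO/OX
[XX/XO/O./OO/.X] X move#3: (2,1):-1/XX/XO/OX/OO/.X*, (4,0):-1/XX/XO/O./OO/XX
[XX/XO/OX/OO/.X] O move#4: (4,0):+1/XX/XO/OX/OO/OX*
[XX/XO/OX/OO/OX] end (terminal -1, X#5); searched XX/../O./OO/.X to 4

value(XX/../O./OO/.X, X) = -1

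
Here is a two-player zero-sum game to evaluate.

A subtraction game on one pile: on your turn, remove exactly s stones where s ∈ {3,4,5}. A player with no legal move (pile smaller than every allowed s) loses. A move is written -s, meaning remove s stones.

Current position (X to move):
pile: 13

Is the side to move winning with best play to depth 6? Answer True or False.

X winning at [13]: True

[13] X move#1: -3:+1/10*, -4:+1/9, -5:+1/8
[10] O move#2: -3:-1/7*, -4:-1/6, -5:-1/5
[7] X move#3: -3:-1/4, -4:-1/3, -5:+1/2*
[2] end (terminal -1, O#4); searched 13 to 6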